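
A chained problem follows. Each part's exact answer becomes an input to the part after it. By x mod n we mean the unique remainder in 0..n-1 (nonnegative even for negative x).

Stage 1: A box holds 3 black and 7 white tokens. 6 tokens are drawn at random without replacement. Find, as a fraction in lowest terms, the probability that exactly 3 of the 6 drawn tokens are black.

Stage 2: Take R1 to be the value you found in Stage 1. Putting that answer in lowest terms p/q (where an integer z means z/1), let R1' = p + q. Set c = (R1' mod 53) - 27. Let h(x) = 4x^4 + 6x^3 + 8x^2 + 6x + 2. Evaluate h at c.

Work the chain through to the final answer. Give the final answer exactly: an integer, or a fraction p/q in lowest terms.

595082

Stage 1: total draws C(10,6) = 210; favorable C(3,3)*C(7,3) = 35; P = 1/6; answer 1/6
Stage 2: R1 = 1/6; threaded value p + q = 7; c = -20; 4*(-20)^4 + 6*(-20)^3 + 8*(-20)^2 + 6*(-20)^1 + 2 = (640000) + (-48000) + (3200) + (-120) + (2) = 595082; answer 595082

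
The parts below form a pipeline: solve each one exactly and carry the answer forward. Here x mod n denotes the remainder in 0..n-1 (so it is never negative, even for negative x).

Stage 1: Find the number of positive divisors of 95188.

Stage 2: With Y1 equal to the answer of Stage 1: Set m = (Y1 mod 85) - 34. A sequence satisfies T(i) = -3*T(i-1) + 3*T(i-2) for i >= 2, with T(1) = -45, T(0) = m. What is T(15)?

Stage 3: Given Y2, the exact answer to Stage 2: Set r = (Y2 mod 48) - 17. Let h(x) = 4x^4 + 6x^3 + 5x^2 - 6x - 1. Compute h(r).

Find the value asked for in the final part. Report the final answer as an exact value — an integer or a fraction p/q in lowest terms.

1659224

Stage 1: 95188 = 2^2 * 53 * 449; number of divisors = (2+1) * (1+1) * (1+1) = 12; answer 12
Stage 2: Y1 = 12; m = -22; T(2) = -3*(-45) + 3*(-22) = 69; iterating: T(2)=69, T(3)=-342, T(4)=1233, T(5)=-4725, T(6)=17874, T(7)=-67797, T(8)=257013, T(9)=-974430, T(10)=3694329, T(11)=-14006277, T(12)=53101818, T(13)=-201324285, T(14)=763278309, T(15)=-2893807782; answer -2893807782
Stage 3: Y2 = -2893807782; r = 25; 4*(25)^4 + 6*(25)^3 + 5*(25)^2 - 6*(25)^1 - 1 = (1562500) + (93750) + (3125) + (-150) + (-1) = 1659224; answer 1659224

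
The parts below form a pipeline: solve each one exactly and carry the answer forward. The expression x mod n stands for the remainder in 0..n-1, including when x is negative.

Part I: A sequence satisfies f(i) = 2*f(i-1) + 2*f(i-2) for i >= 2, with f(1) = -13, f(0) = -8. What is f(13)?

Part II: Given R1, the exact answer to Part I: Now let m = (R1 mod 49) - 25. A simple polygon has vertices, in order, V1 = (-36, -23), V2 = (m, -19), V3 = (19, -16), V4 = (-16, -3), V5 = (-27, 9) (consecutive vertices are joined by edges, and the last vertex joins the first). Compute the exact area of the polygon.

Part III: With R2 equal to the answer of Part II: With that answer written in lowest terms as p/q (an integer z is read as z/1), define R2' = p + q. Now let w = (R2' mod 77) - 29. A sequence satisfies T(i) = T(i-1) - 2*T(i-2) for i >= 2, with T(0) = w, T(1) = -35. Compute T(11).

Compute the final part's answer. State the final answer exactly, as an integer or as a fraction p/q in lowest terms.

207

Part I: f(2) = 2*(-13) + 2*(-8) = -42; iterating: f(2)=-42, f(3)=-110, f(4)=-304, f(5)=-828, f(6)=-2264, f(7)=-6184, f(8)=-16896, f(9)=-46160, f(10)=-126112, f(11)=-344544, f(12)=-941312, f(13)=-2571712; answer -2571712
Part II: R1 = -2571712; m = -21; cross terms: (-36*-19 - -21*-23)=201, (-21*-16 - 19*-19)=697, (19*-3 - -16*-16)=-313, (-16*9 - -27*-3)=-225, (-27*-23 - -36*9)=945; twice the area = |1305| = 1305; area = 1305/2; answer 1305/2
Part III: R2 = 1305/2; threaded value p + q = 1307; w = 46; T(2) = 1*(-35) - 2*(46) = -127; iterating: T(2)=-127, T(3)=-57, T(4)=197, T(5)=311, T(6)=-83, T(7)=-705, T(8)=-539, T(9)=871, T(10)=1949, T(11)=207; answer 207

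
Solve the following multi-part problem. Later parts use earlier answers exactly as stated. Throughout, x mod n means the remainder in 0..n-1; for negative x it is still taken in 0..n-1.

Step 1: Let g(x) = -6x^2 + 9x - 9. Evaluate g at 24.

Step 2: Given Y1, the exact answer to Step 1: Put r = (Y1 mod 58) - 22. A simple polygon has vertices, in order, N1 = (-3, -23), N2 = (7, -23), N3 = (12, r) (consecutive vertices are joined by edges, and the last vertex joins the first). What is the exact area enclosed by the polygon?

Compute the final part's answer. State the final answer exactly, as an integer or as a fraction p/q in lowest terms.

290

Step 1: -6*(24)^2 + 9*(24)^1 - 9 = (-3456) + (216) + (-9) = -3249; answer -3249
Step 2: Y1 = -3249; r = 35; cross terms: (-3*-23 - 7*-23)=230, (7*35 - 12*-23)=521, (12*-23 - -3*35)=-171; twice the area = |580| = 580; area = 290; answer 290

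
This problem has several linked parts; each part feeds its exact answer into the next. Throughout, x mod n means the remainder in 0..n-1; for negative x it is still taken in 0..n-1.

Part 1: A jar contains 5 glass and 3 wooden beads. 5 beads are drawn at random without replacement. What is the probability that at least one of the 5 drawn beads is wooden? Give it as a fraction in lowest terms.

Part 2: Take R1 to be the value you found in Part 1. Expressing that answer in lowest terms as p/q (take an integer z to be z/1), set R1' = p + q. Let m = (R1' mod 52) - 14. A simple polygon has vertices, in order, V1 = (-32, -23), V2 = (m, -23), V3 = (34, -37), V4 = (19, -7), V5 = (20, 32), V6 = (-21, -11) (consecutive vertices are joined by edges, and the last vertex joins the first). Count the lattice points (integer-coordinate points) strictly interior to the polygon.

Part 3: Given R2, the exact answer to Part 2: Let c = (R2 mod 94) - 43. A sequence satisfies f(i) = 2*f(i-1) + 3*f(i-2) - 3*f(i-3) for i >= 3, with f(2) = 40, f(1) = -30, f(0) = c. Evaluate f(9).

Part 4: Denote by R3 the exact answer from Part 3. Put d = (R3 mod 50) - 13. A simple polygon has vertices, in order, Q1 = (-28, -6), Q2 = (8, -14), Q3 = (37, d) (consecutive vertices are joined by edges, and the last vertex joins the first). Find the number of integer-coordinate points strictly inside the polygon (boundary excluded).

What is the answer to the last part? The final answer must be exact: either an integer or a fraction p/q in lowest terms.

Part 1: total draws C(8,5) = 56; complement C(5,5) = 1; favorable 56 - 1 = 55; P = 55/56; answer 55/56
Part 2: R1 = 55/56; threaded value p + q = 111; m = -7; cross terms: (-32*-23 - -7*-23)=575, (-7*-37 - 34*-23)=1041, (34*-7 - 19*-37)=465, (19*32 - 20*-7)=748, (20*-11 - -21*32)=452, (-21*-23 - -32*-11)=131; twice the area = |3412| = 3412; area = 1706; boundary points = 25 + 1 + 15 + 1 + 1 + 1 = 44; strictly interior points = area - boundary/2 + 1 = 1685; answer 1685
Part 3: R2 = 1685; c = 44; f(3) = 2*(40) + 3*(-30) - 3*(44) = -142; iterating: f(3)=-142, f(4)=-74, f(5)=-694, f(6)=-1184, f(7)=-4228, f(8)=-9926, f(9)=-28984; answer -28984
Part 4: R3 = -28984; d = 3; cross terms: (-28*-14 - 8*-6)=440, (8*3 - 37*-14)=542, (37*-6 - -28*3)=-138; twice the area = |844| = 844; area = 422; boundary points = 4 + 1 + 1 = 6; strictly interior points = area - boundary/2 + 1 = 420; answer 420

420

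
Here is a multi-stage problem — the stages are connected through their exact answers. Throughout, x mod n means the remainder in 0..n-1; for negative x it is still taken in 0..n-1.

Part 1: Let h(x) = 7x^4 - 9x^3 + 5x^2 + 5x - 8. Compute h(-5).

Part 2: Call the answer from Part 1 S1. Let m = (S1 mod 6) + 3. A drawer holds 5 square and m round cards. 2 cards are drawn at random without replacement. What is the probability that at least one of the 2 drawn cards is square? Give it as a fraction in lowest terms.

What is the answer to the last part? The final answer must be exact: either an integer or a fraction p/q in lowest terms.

Part 1: 7*(-5)^4 - 9*(-5)^3 + 5*(-5)^2 + 5*(-5)^1 - 8 = (4375) + (1125) + (125) + (-25) + (-8) = 5592; answer 5592
Part 2: S1 = 5592; m = 3; total draws C(8,2) = 28; complement C(3,2) = 3; favorable 28 - 3 = 25; P = 25/28; answer 25/28

25/28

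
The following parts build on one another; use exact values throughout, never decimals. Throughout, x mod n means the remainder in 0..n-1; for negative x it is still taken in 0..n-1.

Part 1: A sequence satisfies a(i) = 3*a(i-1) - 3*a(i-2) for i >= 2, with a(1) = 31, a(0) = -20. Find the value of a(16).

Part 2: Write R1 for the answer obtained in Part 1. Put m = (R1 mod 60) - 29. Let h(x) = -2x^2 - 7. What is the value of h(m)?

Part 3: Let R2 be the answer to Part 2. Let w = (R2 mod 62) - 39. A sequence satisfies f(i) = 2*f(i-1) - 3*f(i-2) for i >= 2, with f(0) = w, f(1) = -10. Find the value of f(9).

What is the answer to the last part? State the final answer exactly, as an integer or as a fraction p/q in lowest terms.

2966

Part 1: a(2) = 3*(31) - 3*(-20) = 153; iterating: a(2)=153, a(3)=366, a(4)=639, a(5)=819, a(6)=540, a(7)=-837, a(8)=-4131, a(9)=-9882, a(10)=-17253, a(11)=-22113, a(12)=-14580, a(13)=22599, a(14)=111537, a(15)=266814, a(16)=465831; answer 465831
Part 2: R1 = 465831; m = 22; -2*(22)^2 - 7 = (-968) + (-7) = -975; answer -975
Part 3: R2 = -975; w = -22; f(2) = 2*(-10) - 3*(-22) = 46; iterating: f(2)=46, f(3)=122, f(4)=106, f(5)=-154, f(6)=-626, f(7)=-790, f(8)=298, f(9)=2966; answer 2966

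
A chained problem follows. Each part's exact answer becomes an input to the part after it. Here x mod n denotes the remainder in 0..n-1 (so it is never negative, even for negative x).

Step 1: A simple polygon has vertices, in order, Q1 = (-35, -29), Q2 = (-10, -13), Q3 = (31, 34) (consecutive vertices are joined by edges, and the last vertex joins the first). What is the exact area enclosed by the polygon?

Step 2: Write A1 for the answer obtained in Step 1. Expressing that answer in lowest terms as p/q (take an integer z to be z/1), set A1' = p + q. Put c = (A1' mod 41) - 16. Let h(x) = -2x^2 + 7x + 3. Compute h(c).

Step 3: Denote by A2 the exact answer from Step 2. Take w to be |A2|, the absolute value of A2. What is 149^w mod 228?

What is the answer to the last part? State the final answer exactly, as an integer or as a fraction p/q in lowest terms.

73

Step 1: cross terms: (-35*-13 - -10*-29)=165, (-10*34 - 31*-13)=63, (31*-29 - -35*34)=291; twice the area = |519| = 519; area = 519/2; answer 519/2
Step 2: A1 = 519/2; threaded value p + q = 521; c = 13; -2*(13)^2 + 7*(13)^1 + 3 = (-338) + (91) + (3) = -244; answer -244
Step 3: A2 = -244; w = 244; squarings mod 228: 149^1=149, 149^2=85, 149^4=157, 149^8=25, 149^16=169, 149^32=61, 149^64=73, 149^128=85; 149^244 = 149^4 * 149^16 * 149^32 * 149^64 * 149^128 = 73 (mod 228); answer 73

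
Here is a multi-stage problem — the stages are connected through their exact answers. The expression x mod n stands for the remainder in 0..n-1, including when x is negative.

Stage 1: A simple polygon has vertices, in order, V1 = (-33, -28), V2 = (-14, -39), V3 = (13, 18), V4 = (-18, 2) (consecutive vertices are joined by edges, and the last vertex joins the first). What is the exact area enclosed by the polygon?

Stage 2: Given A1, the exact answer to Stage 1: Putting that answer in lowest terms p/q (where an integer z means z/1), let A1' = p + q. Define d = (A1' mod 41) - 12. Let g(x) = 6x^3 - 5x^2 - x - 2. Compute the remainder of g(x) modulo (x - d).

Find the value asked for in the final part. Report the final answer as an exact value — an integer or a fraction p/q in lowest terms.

Stage 1: cross terms: (-33*-39 - -14*-28)=895, (-14*18 - 13*-39)=255, (13*2 - -18*18)=350, (-18*-28 - -33*2)=570; twice the area = |2070| = 2070; area = 1035; answer 1035
Stage 2: A1 = 1035; threaded value p + q = 1036; d = -1; remainder = value at the root: 6*(-1)^3 - 5*(-1)^2 - 1*(-1)^1 - 2 = (-6) + (-5) + (1) + (-2) = -12; answer -12

-12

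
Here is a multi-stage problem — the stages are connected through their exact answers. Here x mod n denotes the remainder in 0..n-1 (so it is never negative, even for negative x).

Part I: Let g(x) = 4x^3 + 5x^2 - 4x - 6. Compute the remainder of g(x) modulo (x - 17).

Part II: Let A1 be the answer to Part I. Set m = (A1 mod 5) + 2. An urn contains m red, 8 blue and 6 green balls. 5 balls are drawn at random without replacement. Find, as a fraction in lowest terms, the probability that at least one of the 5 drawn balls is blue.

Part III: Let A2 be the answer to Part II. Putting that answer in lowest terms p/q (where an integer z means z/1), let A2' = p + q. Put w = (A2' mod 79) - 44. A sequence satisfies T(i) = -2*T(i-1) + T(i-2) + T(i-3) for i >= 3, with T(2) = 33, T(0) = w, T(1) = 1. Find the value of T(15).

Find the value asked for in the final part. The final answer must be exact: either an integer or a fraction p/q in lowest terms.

Part I: remainder = value at the root: 4*(17)^3 + 5*(17)^2 - 4*(17)^1 - 6 = (19652) + (1445) + (-68) + (-6) = 21023; answer 21023
Part II: A1 = 21023; m = 5; total draws C(19,5) = 11628; complement C(11,5) = 462; favorable 11628 - 462 = 11166; P = 1861/1938; answer 1861/1938
Part III: A2 = 1861/1938; threaded value p + q = 3799; w = -37; T(3) = -2*(33) + 1*(1) + 1*(-37) = -102; iterating: T(3)=-102, T(4)=238, T(5)=-545, T(6)=1226, T(7)=-2759, T(8)=6199, T(9)=-13931, T(10)=31302, T(11)=-70336, T(12)=158043, T(13)=-355120, T(14)=797947, T(15)=-1792971; answer -1792971

-1792971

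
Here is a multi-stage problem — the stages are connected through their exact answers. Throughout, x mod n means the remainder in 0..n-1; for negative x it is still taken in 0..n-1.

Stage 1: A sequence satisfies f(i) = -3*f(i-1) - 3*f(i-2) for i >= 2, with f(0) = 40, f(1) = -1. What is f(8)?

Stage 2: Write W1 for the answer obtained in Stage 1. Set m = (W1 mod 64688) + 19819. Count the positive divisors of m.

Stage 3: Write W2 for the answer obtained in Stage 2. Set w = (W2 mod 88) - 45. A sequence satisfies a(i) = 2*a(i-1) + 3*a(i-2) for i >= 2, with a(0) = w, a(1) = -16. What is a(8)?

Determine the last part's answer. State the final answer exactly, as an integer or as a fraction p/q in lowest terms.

-93521

Stage 1: f(2) = -3*(-1) - 3*(40) = -117; iterating: f(2)=-117, f(3)=354, f(4)=-711, f(5)=1071, f(6)=-1080, f(7)=27, f(8)=3159; answer 3159
Stage 2: W1 = 3159; m = 22978; 22978 = 2 * 11489; number of divisors = (1+1) * (1+1) = 4; answer 4
Stage 3: W2 = 4; w = -41; a(2) = 2*(-16) + 3*(-41) = -155; iterating: a(2)=-155, a(3)=-358, a(4)=-1181, a(5)=-3436, a(6)=-10415, a(7)=-31138, a(8)=-93521; answer -93521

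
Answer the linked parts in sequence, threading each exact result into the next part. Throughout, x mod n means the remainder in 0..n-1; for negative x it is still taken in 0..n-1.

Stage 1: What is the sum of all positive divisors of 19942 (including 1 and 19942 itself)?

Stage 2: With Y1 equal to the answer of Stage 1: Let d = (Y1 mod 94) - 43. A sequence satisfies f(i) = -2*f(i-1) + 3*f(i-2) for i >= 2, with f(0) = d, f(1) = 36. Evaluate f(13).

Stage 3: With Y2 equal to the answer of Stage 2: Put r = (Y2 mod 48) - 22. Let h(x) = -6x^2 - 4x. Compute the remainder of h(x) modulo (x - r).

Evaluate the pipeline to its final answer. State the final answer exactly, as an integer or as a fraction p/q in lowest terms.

Stage 1: 19942 = 2 * 13^2 * 59; sigma = (1 + 2) * (1 + 13 + 169) * (1 + 59) = 3 * 183 * 60 = 32940; answer 32940
Stage 2: Y1 = 32940; d = -3; f(2) = -2*(36) + 3*(-3) = -81; iterating: f(2)=-81, f(3)=270, f(4)=-783, f(5)=2376, f(6)=-7101, f(7)=21330, f(8)=-63963, f(9)=191916, f(10)=-575721, f(11)=1727190, f(12)=-5181543, f(13)=15544656; answer 15544656
Stage 3: Y2 = 15544656; r = -22; remainder = value at the root: -6*(-22)^2 - 4*(-22)^1 = (-2904) + (88) = -2816; answer -2816

-2816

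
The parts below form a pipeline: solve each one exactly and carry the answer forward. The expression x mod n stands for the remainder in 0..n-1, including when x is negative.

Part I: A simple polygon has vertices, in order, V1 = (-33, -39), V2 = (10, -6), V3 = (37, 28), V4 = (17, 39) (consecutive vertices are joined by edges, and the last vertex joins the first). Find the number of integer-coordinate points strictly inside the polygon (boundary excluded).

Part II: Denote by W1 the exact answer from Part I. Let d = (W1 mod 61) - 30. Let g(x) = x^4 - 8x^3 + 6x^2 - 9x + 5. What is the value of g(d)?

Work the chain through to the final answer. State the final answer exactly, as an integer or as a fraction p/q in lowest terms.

Part I: cross terms: (-33*-6 - 10*-39)=588, (10*28 - 37*-6)=502, (37*39 - 17*28)=967, (17*-39 - -33*39)=624; twice the area = |2681| = 2681; area = 2681/2; boundary points = 1 + 1 + 1 + 2 = 5; strictly interior points = area - boundary/2 + 1 = 1339; answer 1339
Part II: W1 = 1339; d = 28; 1*(28)^4 - 8*(28)^3 + 6*(28)^2 - 9*(28)^1 + 5 = (614656) + (-175616) + (4704) + (-252) + (5) = 443497; answer 443497

443497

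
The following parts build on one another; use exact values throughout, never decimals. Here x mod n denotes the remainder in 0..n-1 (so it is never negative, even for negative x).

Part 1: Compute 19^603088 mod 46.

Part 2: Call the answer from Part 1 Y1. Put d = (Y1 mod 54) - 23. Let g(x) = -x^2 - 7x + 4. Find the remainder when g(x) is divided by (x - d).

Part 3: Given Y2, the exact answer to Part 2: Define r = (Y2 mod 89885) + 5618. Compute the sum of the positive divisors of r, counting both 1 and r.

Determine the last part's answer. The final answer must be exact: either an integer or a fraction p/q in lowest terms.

Part 1: squarings mod 46: 19^1=19, 19^2=39, 19^4=3, 19^8=9, 19^16=35, 19^32=29, 19^64=13, 19^128=31, 19^256=41, 19^512=25, 19^1024=27, 19^2048=39, 19^4096=3, 19^8192=9, 19^16384=35, 19^32768=29, 19^65536=13, 19^131072=31, 19^262144=41, 19^524288=25; 19^603088 = 19^16 * 19^64 * 19^128 * 19^256 * 19^512 * 19^4096 * 19^8192 * 19^65536 * 19^524288 = 39 (mod 46); answer 39
Part 2: Y1 = 39; d = 16; remainder = value at the root: -1*(16)^2 - 7*(16)^1 + 4 = (-256) + (-112) + (4) = -364; answer -364
Part 3: Y2 = -364; r = 95139; 95139 = 3^2 * 11 * 31^2; sigma = (1 + 3 + 9) * (1 + 11) * (1 + 31 + 961) = 13 * 12 * 993 = 154908; answer 154908

154908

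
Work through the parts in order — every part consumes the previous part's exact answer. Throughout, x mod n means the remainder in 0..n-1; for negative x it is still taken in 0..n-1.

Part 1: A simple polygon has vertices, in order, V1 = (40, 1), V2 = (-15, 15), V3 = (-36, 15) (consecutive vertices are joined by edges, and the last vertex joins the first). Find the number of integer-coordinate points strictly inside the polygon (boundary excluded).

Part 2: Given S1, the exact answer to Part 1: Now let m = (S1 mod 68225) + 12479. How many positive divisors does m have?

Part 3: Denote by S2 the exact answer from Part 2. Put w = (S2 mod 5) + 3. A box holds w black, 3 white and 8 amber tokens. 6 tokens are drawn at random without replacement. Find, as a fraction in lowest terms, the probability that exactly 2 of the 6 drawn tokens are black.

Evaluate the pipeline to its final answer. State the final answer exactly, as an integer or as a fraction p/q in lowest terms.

Part 1: cross terms: (40*15 - -15*1)=615, (-15*15 - -36*15)=315, (-36*1 - 40*15)=-636; twice the area = |294| = 294; area = 147; boundary points = 1 + 21 + 2 = 24; strictly interior points = area - boundary/2 + 1 = 136; answer 136
Part 2: S1 = 136; m = 12615; 12615 = 3 * 5 * 29^2; number of divisors = (1+1) * (1+1) * (2+1) = 12; answer 12
Part 3: S2 = 12; w = 5; total draws C(16,6) = 8008; favorable C(5,2)*C(11,4) = 3300; P = 75/182; answer 75/182

75/182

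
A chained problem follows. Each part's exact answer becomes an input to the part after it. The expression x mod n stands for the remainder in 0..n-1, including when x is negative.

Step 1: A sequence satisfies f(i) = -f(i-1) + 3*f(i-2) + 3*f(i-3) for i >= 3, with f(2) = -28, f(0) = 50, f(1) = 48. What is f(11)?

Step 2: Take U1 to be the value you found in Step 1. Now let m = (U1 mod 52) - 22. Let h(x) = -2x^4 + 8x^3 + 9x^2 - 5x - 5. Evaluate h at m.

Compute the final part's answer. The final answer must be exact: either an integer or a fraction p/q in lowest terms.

Step 1: f(3) = -1*(-28) + 3*(48) + 3*(50) = 322; iterating: f(3)=322, f(4)=-262, f(5)=1144, f(6)=-964, f(7)=3610, f(8)=-3070, f(9)=11008, f(10)=-9388, f(11)=33202; answer 33202
Step 2: U1 = 33202; m = 4; -2*(4)^4 + 8*(4)^3 + 9*(4)^2 - 5*(4)^1 - 5 = (-512) + (512) + (144) + (-20) + (-5) = 119; answer 119

119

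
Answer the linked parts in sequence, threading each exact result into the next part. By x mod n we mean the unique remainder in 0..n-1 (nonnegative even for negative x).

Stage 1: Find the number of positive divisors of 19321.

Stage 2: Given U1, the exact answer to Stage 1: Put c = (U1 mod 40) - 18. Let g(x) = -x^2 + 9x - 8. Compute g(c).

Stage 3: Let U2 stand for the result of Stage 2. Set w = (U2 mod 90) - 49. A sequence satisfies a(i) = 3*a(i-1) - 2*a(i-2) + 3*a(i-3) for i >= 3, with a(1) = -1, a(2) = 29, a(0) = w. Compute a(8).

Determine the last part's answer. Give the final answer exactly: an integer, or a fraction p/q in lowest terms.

23393

Stage 1: 19321 = 139^2; number of divisors = (2+1) = 3; answer 3
Stage 2: U1 = 3; c = -15; -1*(-15)^2 + 9*(-15)^1 - 8 = (-225) + (-135) + (-8) = -368; answer -368
Stage 3: U2 = -368; w = 33; a(3) = 3*(29) - 2*(-1) + 3*(33) = 188; iterating: a(3)=188, a(4)=503, a(5)=1220, a(6)=3218, a(7)=8723, a(8)=23393; answer 23393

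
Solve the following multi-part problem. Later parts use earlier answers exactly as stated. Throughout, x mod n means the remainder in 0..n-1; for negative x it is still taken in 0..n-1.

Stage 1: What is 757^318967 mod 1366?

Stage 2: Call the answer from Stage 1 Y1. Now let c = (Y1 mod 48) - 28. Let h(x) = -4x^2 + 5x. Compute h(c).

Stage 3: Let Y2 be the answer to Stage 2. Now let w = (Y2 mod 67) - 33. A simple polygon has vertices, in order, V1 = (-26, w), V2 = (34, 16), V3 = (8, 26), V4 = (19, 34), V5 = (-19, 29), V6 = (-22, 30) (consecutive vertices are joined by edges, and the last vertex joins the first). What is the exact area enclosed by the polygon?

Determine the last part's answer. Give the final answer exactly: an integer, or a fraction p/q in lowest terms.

707/2

Stage 1: squarings mod 1366: 757^1=757, 757^2=695, 757^4=827, 757^8=929, 757^16=1095, 757^32=1043, 757^64=513, 757^128=897, 757^256=35, 757^512=1225, 757^1024=757, 757^2048=695, 757^4096=827, 757^8192=929, 757^16384=1095, 757^32768=1043, 757^65536=513, 757^131072=897, 757^262144=35; 757^318967 = 757^1 * 757^2 * 757^4 * 757^16 * 757^32 * 757^64 * 757^128 * 757^256 * 757^1024 * 757^2048 * 757^4096 * 757^16384 * 757^32768 * 757^262144 = 81 (mod 1366); answer 81
Stage 2: Y1 = 81; c = 5; -4*(5)^2 + 5*(5)^1 = (-100) + (25) = -75; answer -75
Stage 3: Y2 = -75; w = 26; cross terms: (-26*16 - 34*26)=-1300, (34*26 - 8*16)=756, (8*34 - 19*26)=-222, (19*29 - -19*34)=1197, (-19*30 - -22*29)=68, (-22*26 - -26*30)=208; twice the area = |707| = 707; area = 707/2; answer 707/2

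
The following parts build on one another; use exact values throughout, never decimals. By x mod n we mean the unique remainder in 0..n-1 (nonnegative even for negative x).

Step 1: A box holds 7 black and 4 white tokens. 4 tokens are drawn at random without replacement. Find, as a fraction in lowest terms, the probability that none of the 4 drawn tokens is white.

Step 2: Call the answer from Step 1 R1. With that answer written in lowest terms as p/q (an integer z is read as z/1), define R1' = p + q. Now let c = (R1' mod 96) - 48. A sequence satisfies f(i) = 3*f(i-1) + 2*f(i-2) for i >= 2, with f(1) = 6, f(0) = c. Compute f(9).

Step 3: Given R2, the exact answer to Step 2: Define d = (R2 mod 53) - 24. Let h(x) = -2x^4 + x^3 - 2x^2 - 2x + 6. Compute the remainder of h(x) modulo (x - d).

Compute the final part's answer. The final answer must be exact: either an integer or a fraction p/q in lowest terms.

-30827

Step 1: total draws C(11,4) = 330; favorable C(7,4) = 35; P = 7/66; answer 7/66
Step 2: R1 = 7/66; threaded value p + q = 73; c = 25; f(2) = 3*(6) + 2*(25) = 68; iterating: f(2)=68, f(3)=216, f(4)=784, f(5)=2784, f(6)=9920, f(7)=35328, f(8)=125824, f(9)=448128; answer 448128
Step 3: R2 = 448128; d = -11; remainder = value at the root: -2*(-11)^4 + 1*(-11)^3 - 2*(-11)^2 - 2*(-11)^1 + 6 = (-29282) + (-1331) + (-242) + (22) + (6) = -30827; answer -30827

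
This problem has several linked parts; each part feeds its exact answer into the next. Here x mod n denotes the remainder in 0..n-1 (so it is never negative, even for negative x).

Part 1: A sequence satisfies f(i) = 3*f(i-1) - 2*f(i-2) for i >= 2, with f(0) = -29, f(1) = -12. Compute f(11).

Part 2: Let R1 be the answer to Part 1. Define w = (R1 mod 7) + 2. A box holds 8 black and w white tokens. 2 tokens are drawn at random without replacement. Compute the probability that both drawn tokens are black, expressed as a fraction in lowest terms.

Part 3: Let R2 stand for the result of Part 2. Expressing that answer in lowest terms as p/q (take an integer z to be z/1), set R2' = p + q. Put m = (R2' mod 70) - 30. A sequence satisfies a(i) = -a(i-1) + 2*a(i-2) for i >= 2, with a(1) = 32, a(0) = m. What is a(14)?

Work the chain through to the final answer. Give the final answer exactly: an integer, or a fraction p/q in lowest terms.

-267606

Part 1: f(2) = 3*(-12) - 2*(-29) = 22; iterating: f(2)=22, f(3)=90, f(4)=226, f(5)=498, f(6)=1042, f(7)=2130, f(8)=4306, f(9)=8658, f(10)=17362, f(11)=34770; answer 34770
Part 2: R1 = 34770; w = 3; total draws C(11,2) = 55; favorable C(8,2) = 28; P = 28/55; answer 28/55
Part 3: R2 = 28/55; threaded value p + q = 83; m = -17; a(2) = -1*(32) + 2*(-17) = -66; iterating: a(2)=-66, a(3)=130, a(4)=-262, a(5)=522, a(6)=-1046, a(7)=2090, a(8)=-4182, a(9)=8362, a(10)=-16726, a(11)=33450, a(12)=-66902, a(13)=133802, a(14)=-267606; answer -267606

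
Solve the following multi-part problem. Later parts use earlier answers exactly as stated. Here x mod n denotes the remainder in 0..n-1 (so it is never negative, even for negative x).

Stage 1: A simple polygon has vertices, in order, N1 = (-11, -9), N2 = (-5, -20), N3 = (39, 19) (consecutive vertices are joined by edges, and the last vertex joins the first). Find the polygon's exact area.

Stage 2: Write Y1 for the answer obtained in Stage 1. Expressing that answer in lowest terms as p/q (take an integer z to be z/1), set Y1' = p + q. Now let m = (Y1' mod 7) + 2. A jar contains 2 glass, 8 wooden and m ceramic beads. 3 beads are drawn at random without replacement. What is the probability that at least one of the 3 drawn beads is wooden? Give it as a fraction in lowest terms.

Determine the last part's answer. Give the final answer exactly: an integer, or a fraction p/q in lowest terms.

Stage 1: cross terms: (-11*-20 - -5*-9)=175, (-5*19 - 39*-20)=685, (39*-9 - -11*19)=-142; twice the area = |718| = 718; area = 359; answer 359
Stage 2: Y1 = 359; threaded value p + q = 360; m = 5; total draws C(15,3) = 455; complement C(7,3) = 35; favorable 455 - 35 = 420; P = 12/13; answer 12/13

12/13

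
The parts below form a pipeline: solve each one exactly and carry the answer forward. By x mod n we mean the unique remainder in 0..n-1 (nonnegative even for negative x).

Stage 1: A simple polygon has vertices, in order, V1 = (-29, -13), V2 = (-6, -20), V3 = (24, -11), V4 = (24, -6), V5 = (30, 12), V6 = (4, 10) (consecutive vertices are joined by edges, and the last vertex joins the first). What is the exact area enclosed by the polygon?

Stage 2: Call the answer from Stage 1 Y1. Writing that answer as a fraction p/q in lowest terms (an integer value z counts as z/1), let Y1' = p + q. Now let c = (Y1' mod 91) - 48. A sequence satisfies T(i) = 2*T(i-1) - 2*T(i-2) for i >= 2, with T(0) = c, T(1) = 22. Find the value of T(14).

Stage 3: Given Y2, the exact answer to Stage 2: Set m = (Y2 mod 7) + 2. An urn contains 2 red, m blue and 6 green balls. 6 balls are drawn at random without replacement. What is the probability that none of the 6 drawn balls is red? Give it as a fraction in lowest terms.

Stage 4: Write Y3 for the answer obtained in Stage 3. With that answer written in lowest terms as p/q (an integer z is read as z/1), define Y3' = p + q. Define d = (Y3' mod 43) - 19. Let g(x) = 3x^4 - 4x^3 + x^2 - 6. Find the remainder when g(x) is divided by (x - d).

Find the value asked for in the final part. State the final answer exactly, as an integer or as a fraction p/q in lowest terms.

Stage 1: cross terms: (-29*-20 - -6*-13)=502, (-6*-11 - 24*-20)=546, (24*-6 - 24*-11)=120, (24*12 - 30*-6)=468, (30*10 - 4*12)=252, (4*-13 - -29*10)=238; twice the area = |2126| = 2126; area = 1063; answer 1063
Stage 2: Y1 = 1063; threaded value p + q = 1064; c = 15; T(2) = 2*(22) - 2*(15) = 14; iterating: T(2)=14, T(3)=-16, T(4)=-60, T(5)=-88, T(6)=-56, T(7)=64, T(8)=240, T(9)=352, T(10)=224, T(11)=-256, T(12)=-960, T(13)=-1408, T(14)=-896; answer -896
Stage 3: Y2 = -896; m = 2; total draws C(10,6) = 210; favorable C(8,6) = 28; P = 2/15; answer 2/15
Stage 4: Y3 = 2/15; threaded value p + q = 17; d = -2; remainder = value at the root: 3*(-2)^4 - 4*(-2)^3 + 1*(-2)^2 - 6 = (48) + (32) + (4) + (-6) = 78; answer 78

78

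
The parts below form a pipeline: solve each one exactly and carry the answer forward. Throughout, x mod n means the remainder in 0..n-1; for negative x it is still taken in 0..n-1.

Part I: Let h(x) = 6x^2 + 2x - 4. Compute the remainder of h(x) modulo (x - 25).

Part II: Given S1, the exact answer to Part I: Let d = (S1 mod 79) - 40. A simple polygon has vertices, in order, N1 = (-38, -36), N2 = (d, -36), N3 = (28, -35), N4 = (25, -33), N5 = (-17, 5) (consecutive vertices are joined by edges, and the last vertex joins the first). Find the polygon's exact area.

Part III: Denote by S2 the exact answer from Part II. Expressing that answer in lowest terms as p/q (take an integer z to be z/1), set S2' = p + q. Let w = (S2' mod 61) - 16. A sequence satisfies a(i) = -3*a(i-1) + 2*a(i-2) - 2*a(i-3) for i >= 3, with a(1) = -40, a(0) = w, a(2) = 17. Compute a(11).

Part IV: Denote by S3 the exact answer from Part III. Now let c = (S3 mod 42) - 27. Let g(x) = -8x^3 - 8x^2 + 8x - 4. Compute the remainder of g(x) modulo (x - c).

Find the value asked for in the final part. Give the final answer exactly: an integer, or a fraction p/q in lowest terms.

-1972

Part I: remainder = value at the root: 6*(25)^2 + 2*(25)^1 - 4 = (3750) + (50) + (-4) = 3796; answer 3796
Part II: S1 = 3796; d = -36; cross terms: (-38*-36 - -36*-36)=72, (-36*-35 - 28*-36)=2268, (28*-33 - 25*-35)=-49, (25*5 - -17*-33)=-436, (-17*-36 - -38*5)=802; twice the area = |2657| = 2657; area = 2657/2; answer 2657/2
Part III: S2 = 2657/2; threaded value p + q = 2659; w = 20; a(3) = -3*(17) + 2*(-40) - 2*(20) = -171; iterating: a(3)=-171, a(4)=627, a(5)=-2257, a(6)=8367, a(7)=-30869, a(8)=113855, a(9)=-420037, a(10)=1549559, a(11)=-5716461; answer -5716461
Part IV: S3 = -5716461; c = 6; remainder = value at the root: -8*(6)^3 - 8*(6)^2 + 8*(6)^1 - 4 = (-1728) + (-288) + (48) + (-4) = -1972; answer -1972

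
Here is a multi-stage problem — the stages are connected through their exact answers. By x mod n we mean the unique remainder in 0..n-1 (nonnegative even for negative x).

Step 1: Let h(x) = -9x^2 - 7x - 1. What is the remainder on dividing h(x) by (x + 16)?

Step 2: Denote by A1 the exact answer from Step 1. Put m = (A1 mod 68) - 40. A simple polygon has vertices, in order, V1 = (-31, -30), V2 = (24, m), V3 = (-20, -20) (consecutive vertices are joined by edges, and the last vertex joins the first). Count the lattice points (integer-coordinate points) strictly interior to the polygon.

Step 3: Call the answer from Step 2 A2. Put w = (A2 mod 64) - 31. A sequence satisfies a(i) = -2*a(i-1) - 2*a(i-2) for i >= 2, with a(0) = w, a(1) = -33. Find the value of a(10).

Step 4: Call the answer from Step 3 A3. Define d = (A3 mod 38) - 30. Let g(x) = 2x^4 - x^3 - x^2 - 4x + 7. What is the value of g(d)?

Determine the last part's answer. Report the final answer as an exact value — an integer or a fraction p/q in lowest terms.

Step 1: remainder = value at the root: -9*(-16)^2 - 7*(-16)^1 - 1 = (-2304) + (112) + (-1) = -2193; answer -2193
Step 2: A1 = -2193; m = 11; cross terms: (-31*11 - 24*-30)=379, (24*-20 - -20*11)=-260, (-20*-30 - -31*-20)=-20; twice the area = |99| = 99; area = 99/2; boundary points = 1 + 1 + 1 = 3; strictly interior points = area - boundary/2 + 1 = 49; answer 49
Step 3: A2 = 49; w = 18; a(2) = -2*(-33) - 2*(18) = 30; iterating: a(2)=30, a(3)=6, a(4)=-72, a(5)=132, a(6)=-120, a(7)=-24, a(8)=288, a(9)=-528, a(10)=480; answer 480
Step 4: A3 = 480; d = -6; 2*(-6)^4 - 1*(-6)^3 - 1*(-6)^2 - 4*(-6)^1 + 7 = (2592) + (216) + (-36) + (24) + (7) = 2803; answer 2803

2803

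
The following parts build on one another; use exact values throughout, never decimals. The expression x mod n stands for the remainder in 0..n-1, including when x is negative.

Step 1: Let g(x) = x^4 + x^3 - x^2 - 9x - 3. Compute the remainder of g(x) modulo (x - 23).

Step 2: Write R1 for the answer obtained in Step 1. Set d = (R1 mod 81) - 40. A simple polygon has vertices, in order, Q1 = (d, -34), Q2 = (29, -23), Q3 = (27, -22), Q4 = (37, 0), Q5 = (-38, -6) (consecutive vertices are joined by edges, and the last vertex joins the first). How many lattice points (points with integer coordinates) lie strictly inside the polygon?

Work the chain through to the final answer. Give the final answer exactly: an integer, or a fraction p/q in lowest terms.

Step 1: remainder = value at the root: 1*(23)^4 + 1*(23)^3 - 1*(23)^2 - 9*(23)^1 - 3 = (279841) + (12167) + (-529) + (-207) + (-3) = 291269; answer 291269
Step 2: R1 = 291269; d = 34; cross terms: (34*-23 - 29*-34)=204, (29*-22 - 27*-23)=-17, (27*0 - 37*-22)=814, (37*-6 - -38*0)=-222, (-38*-34 - 34*-6)=1496; twice the area = |2275| = 2275; area = 2275/2; boundary points = 1 + 1 + 2 + 3 + 4 = 11; strictly interior points = area - boundary/2 + 1 = 1133; answer 1133

1133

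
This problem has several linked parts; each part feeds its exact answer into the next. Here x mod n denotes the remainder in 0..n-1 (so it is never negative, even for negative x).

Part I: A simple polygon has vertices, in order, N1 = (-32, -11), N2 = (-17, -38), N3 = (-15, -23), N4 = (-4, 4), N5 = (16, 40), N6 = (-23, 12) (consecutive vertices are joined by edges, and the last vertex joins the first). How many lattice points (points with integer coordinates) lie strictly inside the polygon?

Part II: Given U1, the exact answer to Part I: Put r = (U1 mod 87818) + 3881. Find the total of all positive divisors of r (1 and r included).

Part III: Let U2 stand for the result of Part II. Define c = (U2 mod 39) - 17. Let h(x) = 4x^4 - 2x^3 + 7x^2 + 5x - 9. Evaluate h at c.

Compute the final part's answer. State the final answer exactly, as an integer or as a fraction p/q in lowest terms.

510179

Part I: cross terms: (-32*-38 - -17*-11)=1029, (-17*-23 - -15*-38)=-179, (-15*4 - -4*-23)=-152, (-4*40 - 16*4)=-224, (16*12 - -23*40)=1112, (-23*-11 - -32*12)=637; twice the area = |2223| = 2223; area = 2223/2; boundary points = 3 + 1 + 1 + 4 + 1 + 1 = 11; strictly interior points = area - boundary/2 + 1 = 1107; answer 1107
Part II: U1 = 1107; r = 4988; 4988 = 2^2 * 29 * 43; sigma = (1 + 2 + 4) * (1 + 29) * (1 + 43) = 7 * 30 * 44 = 9240; answer 9240
Part III: U2 = 9240; c = 19; 4*(19)^4 - 2*(19)^3 + 7*(19)^2 + 5*(19)^1 - 9 = (521284) + (-13718) + (2527) + (95) + (-9) = 510179; answer 510179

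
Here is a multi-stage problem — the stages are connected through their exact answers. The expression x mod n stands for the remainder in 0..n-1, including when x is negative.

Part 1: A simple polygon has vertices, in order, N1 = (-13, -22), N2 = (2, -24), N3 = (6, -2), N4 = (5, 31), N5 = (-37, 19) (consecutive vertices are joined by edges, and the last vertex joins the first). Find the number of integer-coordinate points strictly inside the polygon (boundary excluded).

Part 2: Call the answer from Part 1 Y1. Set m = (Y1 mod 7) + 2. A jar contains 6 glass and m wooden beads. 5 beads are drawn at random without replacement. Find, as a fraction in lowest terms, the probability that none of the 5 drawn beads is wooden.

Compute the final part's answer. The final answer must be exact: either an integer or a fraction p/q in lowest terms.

1/42

Part 1: cross terms: (-13*-24 - 2*-22)=356, (2*-2 - 6*-24)=140, (6*31 - 5*-2)=196, (5*19 - -37*31)=1242, (-37*-22 - -13*19)=1061; twice the area = |2995| = 2995; area = 2995/2; boundary points = 1 + 2 + 1 + 6 + 1 = 11; strictly interior points = area - boundary/2 + 1 = 1493; answer 1493
Part 2: Y1 = 1493; m = 4; total draws C(10,5) = 252; favorable C(6,5) = 6; P = 1/42; answer 1/42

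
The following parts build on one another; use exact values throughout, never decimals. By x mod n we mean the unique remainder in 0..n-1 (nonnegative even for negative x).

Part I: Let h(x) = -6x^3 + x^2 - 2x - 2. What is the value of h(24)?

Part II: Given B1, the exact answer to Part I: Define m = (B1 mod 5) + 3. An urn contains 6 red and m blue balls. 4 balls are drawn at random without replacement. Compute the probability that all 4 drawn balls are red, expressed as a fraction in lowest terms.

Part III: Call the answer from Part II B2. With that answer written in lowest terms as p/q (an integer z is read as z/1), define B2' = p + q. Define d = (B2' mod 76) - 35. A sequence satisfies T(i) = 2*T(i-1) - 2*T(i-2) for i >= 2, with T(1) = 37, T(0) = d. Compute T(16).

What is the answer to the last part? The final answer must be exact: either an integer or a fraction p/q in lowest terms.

-3072

Part I: -6*(24)^3 + 1*(24)^2 - 2*(24)^1 - 2 = (-82944) + (576) + (-48) + (-2) = -82418; answer -82418
Part II: B1 = -82418; m = 5; total draws C(11,4) = 330; favorable C(6,4) = 15; P = 1/22; answer 1/22
Part III: B2 = 1/22; threaded value p + q = 23; d = -12; T(2) = 2*(37) - 2*(-12) = 98; iterating: T(2)=98, T(3)=122, T(4)=48, T(5)=-148, T(6)=-392, T(7)=-488, T(8)=-192, T(9)=592, T(10)=1568, T(11)=1952, T(12)=768, T(13)=-2368, T(14)=-6272, T(15)=-7808, T(16)=-3072; answer -3072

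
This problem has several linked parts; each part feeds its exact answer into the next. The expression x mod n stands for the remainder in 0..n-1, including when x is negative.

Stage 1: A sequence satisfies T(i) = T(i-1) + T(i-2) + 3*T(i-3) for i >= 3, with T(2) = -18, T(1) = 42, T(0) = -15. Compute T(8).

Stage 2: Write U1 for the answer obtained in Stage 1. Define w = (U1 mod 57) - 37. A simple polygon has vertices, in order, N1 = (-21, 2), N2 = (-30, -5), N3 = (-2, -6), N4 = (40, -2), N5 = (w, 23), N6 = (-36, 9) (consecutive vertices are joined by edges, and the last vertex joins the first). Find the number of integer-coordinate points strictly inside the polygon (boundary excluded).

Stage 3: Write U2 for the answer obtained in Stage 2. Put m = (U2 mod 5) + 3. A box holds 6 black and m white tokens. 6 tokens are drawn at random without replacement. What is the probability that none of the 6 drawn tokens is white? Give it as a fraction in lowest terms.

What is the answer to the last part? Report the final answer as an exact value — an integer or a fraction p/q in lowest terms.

1/84

Stage 1: T(3) = 1*(-18) + 1*(42) + 3*(-15) = -21; iterating: T(3)=-21, T(4)=87, T(5)=12, T(6)=36, T(7)=309, T(8)=381; answer 381
Stage 2: U1 = 381; w = 2; cross terms: (-21*-5 - -30*2)=165, (-30*-6 - -2*-5)=170, (-2*-2 - 40*-6)=244, (40*23 - 2*-2)=924, (2*9 - -36*23)=846, (-36*2 - -21*9)=117; twice the area = |2466| = 2466; area = 1233; boundary points = 1 + 1 + 2 + 1 + 2 + 1 = 8; strictly interior points = area - boundary/2 + 1 = 1230; answer 1230
Stage 3: U2 = 1230; m = 3; total draws C(9,6) = 84; favorable C(6,6) = 1; P = 1/84; answer 1/84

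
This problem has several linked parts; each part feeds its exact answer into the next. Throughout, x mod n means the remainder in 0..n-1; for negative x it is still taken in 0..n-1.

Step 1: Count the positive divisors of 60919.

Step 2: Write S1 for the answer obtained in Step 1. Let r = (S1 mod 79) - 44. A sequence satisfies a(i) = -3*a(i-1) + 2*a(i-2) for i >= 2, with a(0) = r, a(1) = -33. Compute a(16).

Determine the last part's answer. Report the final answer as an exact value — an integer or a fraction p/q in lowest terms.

Step 1: 60919 is prime, so its only divisors are 1 and 60919; count = 2; answer 2
Step 2: S1 = 2; r = -42; a(2) = -3*(-33) + 2*(-42) = 15; iterating: a(2)=15, a(3)=-111, a(4)=363, a(5)=-1311, a(6)=4659, a(7)=-16599, a(8)=59115, a(9)=-210543, a(10)=749859, a(11)=-2670663, a(12)=9511707, a(13)=-33876447, a(14)=120652755, a(15)=-429711159, a(16)=1530438987; answer 1530438987

1530438987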